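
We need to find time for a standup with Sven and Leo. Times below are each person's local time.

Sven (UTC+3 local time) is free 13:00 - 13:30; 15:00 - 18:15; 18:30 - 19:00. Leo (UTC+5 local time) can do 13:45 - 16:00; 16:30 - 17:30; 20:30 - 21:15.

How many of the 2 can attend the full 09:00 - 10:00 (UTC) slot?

Sven in UTC: 10:00-10:30, 12:00-15:15, 15:30-16:00 (subtract 3h to convert from UTC+3).
Leo in UTC: 08:45-11:00, 11:30-12:30, 15:30-16:15 (subtract 5h to convert from UTC+5).
Leo can make the full 09:00-10:00 slot — that's 1.

1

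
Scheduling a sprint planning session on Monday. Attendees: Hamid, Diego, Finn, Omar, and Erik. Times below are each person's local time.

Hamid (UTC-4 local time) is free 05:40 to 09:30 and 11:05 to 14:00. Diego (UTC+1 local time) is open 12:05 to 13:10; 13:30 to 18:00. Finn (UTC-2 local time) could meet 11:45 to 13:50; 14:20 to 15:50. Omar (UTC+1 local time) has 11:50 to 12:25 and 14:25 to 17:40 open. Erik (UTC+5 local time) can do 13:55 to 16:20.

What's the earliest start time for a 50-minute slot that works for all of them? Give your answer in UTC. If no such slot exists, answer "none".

Hamid in UTC: 09:40-13:30, 15:05-18:00 (add 4h to convert from UTC-4).
Diego in UTC: 11:05-12:10, 12:30-17:00 (subtract 1h to convert from UTC+1).
Finn in UTC: 13:45-15:50, 16:20-17:50 (add 2h to convert from UTC-2).
Omar in UTC: 10:50-11:25, 13:25-16:40 (subtract 1h to convert from UTC+1).
Erik in UTC: 08:55-11:20 (subtract 5h to convert from UTC+5).
Hamid ∩ Diego: 11:05-12:10, 12:30-13:30, 15:05-17:00.
Hamid ∩ Diego ∩ Finn: 15:05-15:50, 16:20-17:00.
Hamid ∩ Diego ∩ Finn ∩ Omar: 15:05-15:50, 16:20-16:40.
Hamid ∩ Diego ∩ Finn ∩ Omar ∩ Erik: ∅.
There is no time when everyone is free.
No common window is at least 50 minutes long.

none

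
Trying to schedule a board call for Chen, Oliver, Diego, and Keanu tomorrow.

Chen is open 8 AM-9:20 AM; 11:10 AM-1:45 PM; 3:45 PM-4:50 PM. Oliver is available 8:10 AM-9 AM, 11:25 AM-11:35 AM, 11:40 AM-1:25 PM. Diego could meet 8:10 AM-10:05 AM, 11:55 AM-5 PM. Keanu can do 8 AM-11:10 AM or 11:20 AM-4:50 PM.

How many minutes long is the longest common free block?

90

Chen ∩ Oliver: 08:10-09:00, 11:25-11:35, 11:40-13:25.
Chen ∩ Oliver ∩ Diego: 08:10-09:00, 11:55-13:25.
Chen ∩ Oliver ∩ Diego ∩ Keanu: 08:10-09:00, 11:55-13:25.
The longest is 11:55-13:25 at 90 minutes.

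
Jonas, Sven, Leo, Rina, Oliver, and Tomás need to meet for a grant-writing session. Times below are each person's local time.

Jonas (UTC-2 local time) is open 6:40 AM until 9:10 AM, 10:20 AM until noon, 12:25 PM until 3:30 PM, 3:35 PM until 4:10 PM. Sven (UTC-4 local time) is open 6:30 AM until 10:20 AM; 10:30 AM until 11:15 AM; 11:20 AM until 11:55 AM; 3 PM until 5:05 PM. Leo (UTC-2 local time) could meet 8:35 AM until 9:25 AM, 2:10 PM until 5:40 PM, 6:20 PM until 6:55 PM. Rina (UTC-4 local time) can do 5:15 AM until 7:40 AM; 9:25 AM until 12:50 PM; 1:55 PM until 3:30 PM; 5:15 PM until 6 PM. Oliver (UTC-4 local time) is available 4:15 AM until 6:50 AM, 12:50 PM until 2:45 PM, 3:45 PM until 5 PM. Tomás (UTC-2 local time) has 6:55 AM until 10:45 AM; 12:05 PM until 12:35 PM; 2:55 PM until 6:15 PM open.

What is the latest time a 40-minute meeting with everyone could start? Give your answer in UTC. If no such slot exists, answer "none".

Jonas in UTC: 08:40-11:10, 12:20-14:00, 14:25-17:30, 17:35-18:10 (add 2h to convert from UTC-2).
Sven in UTC: 10:30-14:20, 14:30-15:15, 15:20-15:55, 19:00-21:05 (add 4h to convert from UTC-4).
Leo in UTC: 10:35-11:25, 16:10-19:40, 20:20-20:55 (add 2h to convert from UTC-2).
Rina in UTC: 09:15-11:40, 13:25-16:50, 17:55-19:30, 21:15-22:00 (add 4h to convert from UTC-4).
Oliver in UTC: 08:15-10:50, 16:50-18:45, 19:45-21:00 (add 4h to convert from UTC-4).
Tomás in UTC: 08:55-12:45, 14:05-14:35, 16:55-20:15 (add 2h to convert from UTC-2).
Jonas ∩ Sven: 10:30-11:10, 12:20-14:00, 14:30-15:15, 15:20-15:55.
Jonas ∩ Sven ∩ Leo: 10:35-11:10.
Jonas ∩ Sven ∩ Leo ∩ Rina: 10:35-11:10.
Jonas ∩ Sven ∩ Leo ∩ Rina ∩ Oliver: 10:35-10:50.
Jonas ∩ Sven ∩ Leo ∩ Rina ∩ Oliver ∩ Tomás: 10:35-10:50.
No common window is at least 40 minutes long.

none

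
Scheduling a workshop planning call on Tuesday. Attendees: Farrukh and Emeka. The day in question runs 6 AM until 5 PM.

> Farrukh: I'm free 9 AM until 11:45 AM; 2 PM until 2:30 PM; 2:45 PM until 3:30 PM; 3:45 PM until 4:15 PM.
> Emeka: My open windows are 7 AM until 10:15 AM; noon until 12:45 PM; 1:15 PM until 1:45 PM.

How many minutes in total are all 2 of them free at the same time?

Farrukh ∩ Emeka: 09:00-10:15.
So the common availability across everyone is 09:00-10:15.
That's a single block of 75 minutes.

75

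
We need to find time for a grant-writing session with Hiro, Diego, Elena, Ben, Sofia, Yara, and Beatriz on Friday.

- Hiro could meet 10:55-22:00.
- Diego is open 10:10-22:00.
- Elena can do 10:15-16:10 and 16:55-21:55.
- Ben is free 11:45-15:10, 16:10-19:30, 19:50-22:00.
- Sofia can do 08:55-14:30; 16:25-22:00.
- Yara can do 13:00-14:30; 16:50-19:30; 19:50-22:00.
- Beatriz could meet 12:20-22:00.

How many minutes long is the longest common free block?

Hiro ∩ Diego: 10:55-22:00.
Hiro ∩ Diego ∩ Elena: 10:55-16:10, 16:55-21:55.
Hiro ∩ Diego ∩ Elena ∩ Ben: 11:45-15:10, 16:55-19:30, 19:50-21:55.
Hiro ∩ Diego ∩ Elena ∩ Ben ∩ Sofia: 11:45-14:30, 16:55-19:30, 19:50-21:55.
Hiro ∩ Diego ∩ Elena ∩ Ben ∩ Sofia ∩ Yara: 13:00-14:30, 16:55-19:30, 19:50-21:55.
Hiro ∩ Diego ∩ Elena ∩ Ben ∩ Sofia ∩ Yara ∩ Beatriz: 13:00-14:30, 16:55-19:30, 19:50-21:55.
So the common availability across everyone is 13:00-14:30, 16:55-19:30, 19:50-21:55.
The longest is 16:55-19:30 at 155 minutes.

155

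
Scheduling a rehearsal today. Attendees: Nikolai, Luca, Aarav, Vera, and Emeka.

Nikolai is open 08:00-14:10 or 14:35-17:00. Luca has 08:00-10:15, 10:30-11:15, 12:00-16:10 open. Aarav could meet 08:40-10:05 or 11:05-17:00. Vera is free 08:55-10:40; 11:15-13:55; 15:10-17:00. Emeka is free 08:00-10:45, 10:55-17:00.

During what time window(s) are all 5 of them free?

Nikolai ∩ Luca: 08:00-10:15, 10:30-11:15, 12:00-14:10, 14:35-16:10.
Nikolai ∩ Luca ∩ Aarav: 08:40-10:05, 11:05-11:15, 12:00-14:10, 14:35-16:10.
Nikolai ∩ Luca ∩ Aarav ∩ Vera: 08:55-10:05, 12:00-13:55, 15:10-16:10.
Nikolai ∩ Luca ∩ Aarav ∩ Vera ∩ Emeka: 08:55-10:05, 12:00-13:55, 15:10-16:10.
Those are the intersection windows.

08:55-10:05, 12:00-13:55, 15:10-16:10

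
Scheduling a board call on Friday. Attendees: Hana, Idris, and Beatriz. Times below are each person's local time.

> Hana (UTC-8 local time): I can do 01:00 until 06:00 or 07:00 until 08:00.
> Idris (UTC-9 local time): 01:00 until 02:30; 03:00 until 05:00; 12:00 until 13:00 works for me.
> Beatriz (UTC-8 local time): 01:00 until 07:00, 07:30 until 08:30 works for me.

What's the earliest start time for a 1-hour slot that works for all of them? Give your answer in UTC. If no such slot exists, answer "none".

Hana in UTC: 09:00-14:00, 15:00-16:00 (add 8h to convert from UTC-8).
Idris in UTC: 10:00-11:30, 12:00-14:00, 21:00-22:00 (add 9h to convert from UTC-9).
Beatriz in UTC: 09:00-15:00, 15:30-16:30 (add 8h to convert from UTC-8).
Hana ∩ Idris: 10:00-11:30, 12:00-14:00.
Hana ∩ Idris ∩ Beatriz: 10:00-11:30, 12:00-14:00.
So the common availability across everyone is 10:00-11:30, 12:00-14:00.
The first common window of at least 60 minutes is 10:00-11:30, so the earliest start is 10:00.

10:00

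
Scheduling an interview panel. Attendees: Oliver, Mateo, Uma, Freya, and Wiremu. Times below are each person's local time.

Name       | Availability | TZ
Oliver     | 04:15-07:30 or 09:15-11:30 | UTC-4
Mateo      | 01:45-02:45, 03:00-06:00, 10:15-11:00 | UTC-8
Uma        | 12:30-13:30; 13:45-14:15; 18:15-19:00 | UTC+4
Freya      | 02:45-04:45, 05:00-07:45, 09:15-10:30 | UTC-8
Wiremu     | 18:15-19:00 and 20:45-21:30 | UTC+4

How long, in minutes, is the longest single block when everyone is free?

0

Oliver in UTC: 08:15-11:30, 13:15-15:30 (add 4h to convert from UTC-4).
Mateo in UTC: 09:45-10:45, 11:00-14:00, 18:15-19:00 (add 8h to convert from UTC-8).
Uma in UTC: 08:30-09:30, 09:45-10:15, 14:15-15:00 (subtract 4h to convert from UTC+4).
Freya in UTC: 10:45-12:45, 13:00-15:45, 17:15-18:30 (add 8h to convert from UTC-8).
Wiremu in UTC: 14:15-15:00, 16:45-17:30 (subtract 4h to convert from UTC+4).
Oliver ∩ Mateo: 09:45-10:45, 11:00-11:30, 13:15-14:00.
Oliver ∩ Mateo ∩ Uma: 09:45-10:15.
Oliver ∩ Mateo ∩ Uma ∩ Freya: ∅.
Oliver ∩ Mateo ∩ Uma ∩ Freya ∩ Wiremu: ∅.
There is no time when everyone is free.
No common window exists, so the longest block is 0 minutes.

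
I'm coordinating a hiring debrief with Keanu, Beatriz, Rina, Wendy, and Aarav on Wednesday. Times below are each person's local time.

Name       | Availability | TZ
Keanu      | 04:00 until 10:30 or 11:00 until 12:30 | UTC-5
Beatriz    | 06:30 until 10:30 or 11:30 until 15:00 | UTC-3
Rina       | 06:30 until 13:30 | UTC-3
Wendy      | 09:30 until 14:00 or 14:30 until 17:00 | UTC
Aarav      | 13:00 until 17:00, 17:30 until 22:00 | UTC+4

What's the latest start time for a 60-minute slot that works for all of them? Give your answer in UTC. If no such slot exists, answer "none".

Keanu in UTC: 09:00-15:30, 16:00-17:30 (add 5h to convert from UTC-5).
Beatriz in UTC: 09:30-13:30, 14:30-18:00 (add 3h to convert from UTC-3).
Rina in UTC: 09:30-16:30 (add 3h to convert from UTC-3).
Wendy in UTC: 09:30-14:00, 14:30-17:00.
Aarav in UTC: 09:00-13:00, 13:30-18:00 (subtract 4h to convert from UTC+4).
Keanu ∩ Beatriz: 09:30-13:30, 14:30-15:30, 16:00-17:30.
Keanu ∩ Beatriz ∩ Rina: 09:30-13:30, 14:30-15:30, 16:00-16:30.
Keanu ∩ Beatriz ∩ Rina ∩ Wendy: 09:30-13:30, 14:30-15:30, 16:00-16:30.
Keanu ∩ Beatriz ∩ Rina ∩ Wendy ∩ Aarav: 09:30-13:00, 14:30-15:30, 16:00-16:30.
The last common window of at least 60 minutes is 14:30-15:30; a 60-minute meeting can start as late as 14:30 and still end by 15:30.

14:30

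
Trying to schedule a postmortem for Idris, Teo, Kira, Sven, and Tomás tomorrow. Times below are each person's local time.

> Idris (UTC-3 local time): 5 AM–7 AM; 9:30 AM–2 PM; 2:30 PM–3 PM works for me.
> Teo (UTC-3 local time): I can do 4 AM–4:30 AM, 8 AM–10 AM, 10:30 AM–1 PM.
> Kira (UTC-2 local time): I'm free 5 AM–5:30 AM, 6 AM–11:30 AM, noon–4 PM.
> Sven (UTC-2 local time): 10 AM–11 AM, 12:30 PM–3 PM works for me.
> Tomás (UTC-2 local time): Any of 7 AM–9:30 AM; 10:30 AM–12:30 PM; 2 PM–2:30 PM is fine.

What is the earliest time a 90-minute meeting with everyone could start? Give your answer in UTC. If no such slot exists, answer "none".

none

Idris in UTC: 08:00-10:00, 12:30-17:00, 17:30-18:00 (add 3h to convert from UTC-3).
Teo in UTC: 07:00-07:30, 11:00-13:00, 13:30-16:00 (add 3h to convert from UTC-3).
Kira in UTC: 07:00-07:30, 08:00-13:30, 14:00-18:00 (add 2h to convert from UTC-2).
Sven in UTC: 12:00-13:00, 14:30-17:00 (add 2h to convert from UTC-2).
Tomás in UTC: 09:00-11:30, 12:30-14:30, 16:00-16:30 (add 2h to convert from UTC-2).
Idris ∩ Teo: 12:30-13:00, 13:30-16:00.
Idris ∩ Teo ∩ Kira: 12:30-13:00, 14:00-16:00.
Idris ∩ Teo ∩ Kira ∩ Sven: 12:30-13:00, 14:30-16:00.
Idris ∩ Teo ∩ Kira ∩ Sven ∩ Tomás: 12:30-13:00.
So the common availability across everyone is 12:30-13:00.
No common window is at least 90 minutes long.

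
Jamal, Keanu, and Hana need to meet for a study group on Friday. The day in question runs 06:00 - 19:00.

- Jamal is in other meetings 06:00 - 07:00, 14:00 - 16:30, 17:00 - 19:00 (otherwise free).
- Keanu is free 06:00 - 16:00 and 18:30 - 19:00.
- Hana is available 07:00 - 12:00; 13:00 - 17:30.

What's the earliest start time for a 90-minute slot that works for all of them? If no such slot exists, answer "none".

07:00

Jamal free: 07:00-14:00, 16:30-17:00 (invert busy blocks within the working day).
Keanu free: 06:00-16:00, 18:30-19:00.
Hana free: 07:00-12:00, 13:00-17:30.
Jamal ∩ Keanu: 07:00-14:00.
Jamal ∩ Keanu ∩ Hana: 07:00-12:00, 13:00-14:00.
The first common window of at least 90 minutes is 07:00-12:00, so the earliest start is 07:00.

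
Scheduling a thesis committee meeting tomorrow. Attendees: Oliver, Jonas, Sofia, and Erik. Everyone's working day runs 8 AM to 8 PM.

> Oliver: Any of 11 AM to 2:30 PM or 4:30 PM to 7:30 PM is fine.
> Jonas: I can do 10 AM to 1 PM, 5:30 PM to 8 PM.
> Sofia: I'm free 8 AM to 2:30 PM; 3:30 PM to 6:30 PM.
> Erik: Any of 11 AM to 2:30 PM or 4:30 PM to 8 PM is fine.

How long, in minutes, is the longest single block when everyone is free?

120

Oliver ∩ Jonas: 11:00-13:00, 17:30-19:30.
Oliver ∩ Jonas ∩ Sofia: 11:00-13:00, 17:30-18:30.
Oliver ∩ Jonas ∩ Sofia ∩ Erik: 11:00-13:00, 17:30-18:30.
Those are the intersection windows.
The longest is 11:00-13:00 at 120 minutes.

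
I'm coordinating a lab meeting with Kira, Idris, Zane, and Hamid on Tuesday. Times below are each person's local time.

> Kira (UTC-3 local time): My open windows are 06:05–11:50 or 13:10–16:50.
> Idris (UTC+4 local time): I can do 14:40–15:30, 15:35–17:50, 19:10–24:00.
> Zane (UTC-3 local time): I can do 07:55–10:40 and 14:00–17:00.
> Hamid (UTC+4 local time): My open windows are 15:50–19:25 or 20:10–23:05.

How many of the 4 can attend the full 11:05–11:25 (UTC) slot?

Kira in UTC: 09:05-14:50, 16:10-19:50 (add 3h to convert from UTC-3).
Idris in UTC: 10:40-11:30, 11:35-13:50, 15:10-20:00 (subtract 4h to convert from UTC+4).
Zane in UTC: 10:55-13:40, 17:00-20:00 (add 3h to convert from UTC-3).
Hamid in UTC: 11:50-15:25, 16:10-19:05 (subtract 4h to convert from UTC+4).
Kira, Idris, and Zane can make the full 11:05-11:25 slot — that's 3.

3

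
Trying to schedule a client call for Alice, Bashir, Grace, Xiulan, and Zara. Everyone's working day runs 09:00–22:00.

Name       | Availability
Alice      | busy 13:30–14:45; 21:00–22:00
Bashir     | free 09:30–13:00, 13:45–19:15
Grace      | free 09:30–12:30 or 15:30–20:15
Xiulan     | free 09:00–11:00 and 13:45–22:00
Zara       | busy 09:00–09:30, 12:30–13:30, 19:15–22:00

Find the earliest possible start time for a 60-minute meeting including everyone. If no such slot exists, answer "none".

Alice free: 09:00-13:30, 14:45-21:00 (invert busy blocks within the working day).
Bashir free: 09:30-13:00, 13:45-19:15.
Grace free: 09:30-12:30, 15:30-20:15.
Xiulan free: 09:00-11:00, 13:45-22:00.
Zara free: 09:30-12:30, 13:30-19:15 (invert busy blocks within the working day).
Alice ∩ Bashir: 09:30-13:00, 14:45-19:15.
Alice ∩ Bashir ∩ Grace: 09:30-12:30, 15:30-19:15.
Alice ∩ Bashir ∩ Grace ∩ Xiulan: 09:30-11:00, 15:30-19:15.
Alice ∩ Bashir ∩ Grace ∩ Xiulan ∩ Zara: 09:30-11:00, 15:30-19:15.
The first common window of at least 60 minutes is 09:30-11:00, so the earliest start is 09:30.

09:30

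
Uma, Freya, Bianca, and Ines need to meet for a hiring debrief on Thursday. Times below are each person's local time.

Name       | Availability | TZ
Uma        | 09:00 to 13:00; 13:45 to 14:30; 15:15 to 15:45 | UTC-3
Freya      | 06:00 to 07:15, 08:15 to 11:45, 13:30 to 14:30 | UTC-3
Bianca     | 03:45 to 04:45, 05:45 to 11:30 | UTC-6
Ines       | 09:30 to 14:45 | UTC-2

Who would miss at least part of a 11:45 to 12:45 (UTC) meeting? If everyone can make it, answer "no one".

Uma in UTC: 12:00-16:00, 16:45-17:30, 18:15-18:45 (add 3h to convert from UTC-3).
Freya in UTC: 09:00-10:15, 11:15-14:45, 16:30-17:30 (add 3h to convert from UTC-3).
Bianca in UTC: 09:45-10:45, 11:45-17:30 (add 6h to convert from UTC-6).
Ines in UTC: 11:30-16:45 (add 2h to convert from UTC-2).
Uma: not fully free for 11:45-12:45. Freya: free for 11:45-12:45. Bianca: free for 11:45-12:45. Ines: free for 11:45-12:45.

Uma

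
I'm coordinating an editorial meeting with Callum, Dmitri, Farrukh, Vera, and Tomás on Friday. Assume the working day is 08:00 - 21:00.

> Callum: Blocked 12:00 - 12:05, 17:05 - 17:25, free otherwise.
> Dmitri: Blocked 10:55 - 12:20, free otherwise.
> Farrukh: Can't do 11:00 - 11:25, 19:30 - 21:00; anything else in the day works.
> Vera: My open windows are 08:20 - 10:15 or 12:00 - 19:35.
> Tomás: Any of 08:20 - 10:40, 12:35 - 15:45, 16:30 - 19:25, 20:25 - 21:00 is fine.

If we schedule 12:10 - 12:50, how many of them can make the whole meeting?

Callum free: 08:00-12:00, 12:05-17:05, 17:25-21:00 (invert busy blocks within the working day).
Dmitri free: 08:00-10:55, 12:20-21:00 (invert busy blocks within the working day).
Farrukh free: 08:00-11:00, 11:25-19:30 (invert busy blocks within the working day).
Vera free: 08:20-10:15, 12:00-19:35.
Tomás free: 08:20-10:40, 12:35-15:45, 16:30-19:25, 20:25-21:00.
Callum, Farrukh, and Vera can make the full 12:10-12:50 slot — that's 3.

3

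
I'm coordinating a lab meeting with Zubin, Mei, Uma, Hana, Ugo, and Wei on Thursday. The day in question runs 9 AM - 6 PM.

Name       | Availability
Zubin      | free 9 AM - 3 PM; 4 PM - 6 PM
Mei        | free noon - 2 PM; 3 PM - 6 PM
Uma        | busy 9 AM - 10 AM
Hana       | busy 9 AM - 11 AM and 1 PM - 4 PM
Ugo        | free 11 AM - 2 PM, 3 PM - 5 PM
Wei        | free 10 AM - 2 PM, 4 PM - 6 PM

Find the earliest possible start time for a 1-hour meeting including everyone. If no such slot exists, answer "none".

12:00

Zubin free: 09:00-15:00, 16:00-18:00.
Mei free: 12:00-14:00, 15:00-18:00.
Uma free: 10:00-18:00 (invert busy blocks within the working day).
Hana free: 11:00-13:00, 16:00-18:00 (invert busy blocks within the working day).
Ugo free: 11:00-14:00, 15:00-17:00.
Wei free: 10:00-14:00, 16:00-18:00.
Zubin ∩ Mei: 12:00-14:00, 16:00-18:00.
Zubin ∩ Mei ∩ Uma: 12:00-14:00, 16:00-18:00.
Zubin ∩ Mei ∩ Uma ∩ Hana: 12:00-13:00, 16:00-18:00.
Zubin ∩ Mei ∩ Uma ∩ Hana ∩ Ugo: 12:00-13:00, 16:00-17:00.
Zubin ∩ Mei ∩ Uma ∩ Hana ∩ Ugo ∩ Wei: 12:00-13:00, 16:00-17:00.
So the common availability across everyone is 12:00-13:00, 16:00-17:00.
The first common window of at least 60 minutes is 12:00-13:00, so the earliest start is 12:00.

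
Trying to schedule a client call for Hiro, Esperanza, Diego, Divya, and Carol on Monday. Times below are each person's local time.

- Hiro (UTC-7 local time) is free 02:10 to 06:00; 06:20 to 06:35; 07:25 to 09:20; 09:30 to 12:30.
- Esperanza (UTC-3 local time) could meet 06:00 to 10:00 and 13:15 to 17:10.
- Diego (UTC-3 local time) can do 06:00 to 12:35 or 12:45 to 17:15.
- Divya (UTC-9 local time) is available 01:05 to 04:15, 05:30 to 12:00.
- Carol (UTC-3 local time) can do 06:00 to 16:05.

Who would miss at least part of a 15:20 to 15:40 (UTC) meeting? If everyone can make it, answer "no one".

Hiro in UTC: 09:10-13:00, 13:20-13:35, 14:25-16:20, 16:30-19:30 (add 7h to convert from UTC-7).
Esperanza in UTC: 09:00-13:00, 16:15-20:10 (add 3h to convert from UTC-3).
Diego in UTC: 09:00-15:35, 15:45-20:15 (add 3h to convert from UTC-3).
Divya in UTC: 10:05-13:15, 14:30-21:00 (add 9h to convert from UTC-9).
Carol in UTC: 09:00-19:05 (add 3h to convert from UTC-3).
Hiro: free for 15:20-15:40. Esperanza: not fully free for 15:20-15:40. Diego: not fully free for 15:20-15:40. Divya: free for 15:20-15:40. Carol: free for 15:20-15:40.

Diego, Esperanza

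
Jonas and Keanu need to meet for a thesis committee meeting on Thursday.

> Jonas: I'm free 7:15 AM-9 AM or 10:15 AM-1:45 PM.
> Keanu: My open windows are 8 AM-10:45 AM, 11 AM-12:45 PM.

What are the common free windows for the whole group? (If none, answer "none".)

08:00-09:00, 10:15-10:45, 11:00-12:45

Jonas ∩ Keanu: 08:00-09:00, 10:15-10:45, 11:00-12:45.
Those are the intersection windows.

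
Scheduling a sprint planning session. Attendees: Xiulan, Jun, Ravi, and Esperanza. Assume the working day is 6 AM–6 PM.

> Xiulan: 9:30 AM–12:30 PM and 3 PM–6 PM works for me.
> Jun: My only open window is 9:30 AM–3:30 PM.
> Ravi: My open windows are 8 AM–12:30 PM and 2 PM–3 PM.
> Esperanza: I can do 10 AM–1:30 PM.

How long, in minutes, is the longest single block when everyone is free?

Xiulan ∩ Jun: 09:30-12:30, 15:00-15:30.
Xiulan ∩ Jun ∩ Ravi: 09:30-12:30.
Xiulan ∩ Jun ∩ Ravi ∩ Esperanza: 10:00-12:30.
The longest is 10:00-12:30 at 150 minutes.

150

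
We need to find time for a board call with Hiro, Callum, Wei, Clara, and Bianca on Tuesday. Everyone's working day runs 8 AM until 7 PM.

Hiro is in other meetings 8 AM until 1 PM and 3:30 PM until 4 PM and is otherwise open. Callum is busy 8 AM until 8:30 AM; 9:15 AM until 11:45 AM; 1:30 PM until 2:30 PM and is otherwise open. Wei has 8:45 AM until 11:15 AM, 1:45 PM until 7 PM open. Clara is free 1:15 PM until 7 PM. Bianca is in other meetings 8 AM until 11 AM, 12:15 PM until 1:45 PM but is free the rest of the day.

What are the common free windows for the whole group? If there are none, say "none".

Hiro free: 13:00-15:30, 16:00-19:00 (invert busy blocks within the working day).
Callum free: 08:30-09:15, 11:45-13:30, 14:30-19:00 (invert busy blocks within the working day).
Wei free: 08:45-11:15, 13:45-19:00.
Clara free: 13:15-19:00.
Bianca free: 11:00-12:15, 13:45-19:00 (invert busy blocks within the working day).
Hiro ∩ Callum: 13:00-13:30, 14:30-15:30, 16:00-19:00.
Hiro ∩ Callum ∩ Wei: 14:30-15:30, 16:00-19:00.
Hiro ∩ Callum ∩ Wei ∩ Clara: 14:30-15:30, 16:00-19:00.
Hiro ∩ Callum ∩ Wei ∩ Clara ∩ Bianca: 14:30-15:30, 16:00-19:00.
So the common availability across everyone is 14:30-15:30, 16:00-19:00.

14:30-15:30, 16:00-19:00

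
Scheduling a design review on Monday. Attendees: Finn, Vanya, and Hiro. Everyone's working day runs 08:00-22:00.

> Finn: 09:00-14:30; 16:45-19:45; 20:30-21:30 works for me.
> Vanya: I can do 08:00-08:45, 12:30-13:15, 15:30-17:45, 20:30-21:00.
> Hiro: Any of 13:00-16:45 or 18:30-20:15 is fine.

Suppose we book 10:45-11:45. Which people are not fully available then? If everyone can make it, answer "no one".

Finn: free for 10:45-11:45. Vanya: not fully free for 10:45-11:45. Hiro: not fully free for 10:45-11:45.

Hiro, Vanya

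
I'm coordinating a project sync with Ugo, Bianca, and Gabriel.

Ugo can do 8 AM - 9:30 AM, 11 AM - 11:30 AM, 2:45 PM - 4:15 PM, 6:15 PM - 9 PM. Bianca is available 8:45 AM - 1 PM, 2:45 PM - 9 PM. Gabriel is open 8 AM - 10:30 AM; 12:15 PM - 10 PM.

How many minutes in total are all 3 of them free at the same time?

Ugo ∩ Bianca: 08:45-09:30, 11:00-11:30, 14:45-16:15, 18:15-21:00.
Ugo ∩ Bianca ∩ Gabriel: 08:45-09:30, 14:45-16:15, 18:15-21:00.
Summing the common windows: 45 + 90 + 165 = 300 minutes.

300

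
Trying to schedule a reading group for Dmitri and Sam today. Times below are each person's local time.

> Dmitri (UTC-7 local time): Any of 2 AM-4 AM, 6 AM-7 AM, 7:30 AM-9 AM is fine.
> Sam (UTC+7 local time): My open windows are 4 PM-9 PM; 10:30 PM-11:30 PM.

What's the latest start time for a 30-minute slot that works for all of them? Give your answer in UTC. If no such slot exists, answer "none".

Dmitri in UTC: 09:00-11:00, 13:00-14:00, 14:30-16:00 (add 7h to convert from UTC-7).
Sam in UTC: 09:00-14:00, 15:30-16:30 (subtract 7h to convert from UTC+7).
Dmitri ∩ Sam: 09:00-11:00, 13:00-14:00, 15:30-16:00.
Those are the intersection windows.
The last common window of at least 30 minutes is 15:30-16:00; a 30-minute meeting can start as late as 15:30 and still end by 16:00.

15:30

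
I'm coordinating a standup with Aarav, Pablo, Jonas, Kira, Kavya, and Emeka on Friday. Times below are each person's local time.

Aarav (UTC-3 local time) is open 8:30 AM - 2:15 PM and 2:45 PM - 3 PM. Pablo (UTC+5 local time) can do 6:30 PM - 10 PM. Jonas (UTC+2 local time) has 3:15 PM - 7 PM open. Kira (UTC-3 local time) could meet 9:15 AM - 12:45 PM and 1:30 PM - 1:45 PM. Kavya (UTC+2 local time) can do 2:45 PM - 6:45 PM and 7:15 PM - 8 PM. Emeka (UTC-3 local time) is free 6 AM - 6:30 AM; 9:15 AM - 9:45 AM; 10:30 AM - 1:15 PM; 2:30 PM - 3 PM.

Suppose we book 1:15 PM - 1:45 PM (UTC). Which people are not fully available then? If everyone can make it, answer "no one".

Aarav in UTC: 11:30-17:15, 17:45-18:00 (add 3h to convert from UTC-3).
Pablo in UTC: 13:30-17:00 (subtract 5h to convert from UTC+5).
Jonas in UTC: 13:15-17:00 (subtract 2h to convert from UTC+2).
Kira in UTC: 12:15-15:45, 16:30-16:45 (add 3h to convert from UTC-3).
Kavya in UTC: 12:45-16:45, 17:15-18:00 (subtract 2h to convert from UTC+2).
Emeka in UTC: 09:00-09:30, 12:15-12:45, 13:30-16:15, 17:30-18:00 (add 3h to convert from UTC-3).
Aarav: free for 13:15-13:45. Pablo: not fully free for 13:15-13:45. Jonas: free for 13:15-13:45. Kira: free for 13:15-13:45. Kavya: free for 13:15-13:45. Emeka: not fully free for 13:15-13:45.

Emeka, Pablo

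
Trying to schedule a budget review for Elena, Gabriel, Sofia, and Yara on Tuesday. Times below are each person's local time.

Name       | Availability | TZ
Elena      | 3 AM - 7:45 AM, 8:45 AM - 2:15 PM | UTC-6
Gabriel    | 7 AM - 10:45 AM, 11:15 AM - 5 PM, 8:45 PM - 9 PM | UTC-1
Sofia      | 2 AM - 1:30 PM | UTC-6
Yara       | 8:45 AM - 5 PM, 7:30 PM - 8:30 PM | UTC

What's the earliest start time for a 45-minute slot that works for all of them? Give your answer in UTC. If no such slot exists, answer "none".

09:00

Elena in UTC: 09:00-13:45, 14:45-20:15 (add 6h to convert from UTC-6).
Gabriel in UTC: 08:00-11:45, 12:15-18:00, 21:45-22:00 (add 1h to convert from UTC-1).
Sofia in UTC: 08:00-19:30 (add 6h to convert from UTC-6).
Yara in UTC: 08:45-17:00, 19:30-20:30.
Elena ∩ Gabriel: 09:00-11:45, 12:15-13:45, 14:45-18:00.
Elena ∩ Gabriel ∩ Sofia: 09:00-11:45, 12:15-13:45, 14:45-18:00.
Elena ∩ Gabriel ∩ Sofia ∩ Yara: 09:00-11:45, 12:15-13:45, 14:45-17:00.
The first common window of at least 45 minutes is 09:00-11:45, so the earliest start is 09:00.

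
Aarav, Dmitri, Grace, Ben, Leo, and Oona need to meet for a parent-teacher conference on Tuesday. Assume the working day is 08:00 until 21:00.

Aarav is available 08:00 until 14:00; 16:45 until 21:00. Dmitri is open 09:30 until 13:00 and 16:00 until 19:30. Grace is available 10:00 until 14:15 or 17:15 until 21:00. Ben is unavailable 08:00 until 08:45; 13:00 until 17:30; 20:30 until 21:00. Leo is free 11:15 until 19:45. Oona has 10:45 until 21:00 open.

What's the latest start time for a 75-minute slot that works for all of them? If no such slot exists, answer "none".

Aarav free: 08:00-14:00, 16:45-21:00.
Dmitri free: 09:30-13:00, 16:00-19:30.
Grace free: 10:00-14:15, 17:15-21:00.
Ben free: 08:45-13:00, 17:30-20:30 (invert busy blocks within the working day).
Leo free: 11:15-19:45.
Oona free: 10:45-21:00.
Aarav ∩ Dmitri: 09:30-13:00, 16:45-19:30.
Aarav ∩ Dmitri ∩ Grace: 10:00-13:00, 17:15-19:30.
Aarav ∩ Dmitri ∩ Grace ∩ Ben: 10:00-13:00, 17:30-19:30.
Aarav ∩ Dmitri ∩ Grace ∩ Ben ∩ Leo: 11:15-13:00, 17:30-19:30.
Aarav ∩ Dmitri ∩ Grace ∩ Ben ∩ Leo ∩ Oona: 11:15-13:00, 17:30-19:30.
The last common window of at least 75 minutes is 17:30-19:30; a 75-minute meeting can start as late as 18:15 and still end by 19:30.

18:15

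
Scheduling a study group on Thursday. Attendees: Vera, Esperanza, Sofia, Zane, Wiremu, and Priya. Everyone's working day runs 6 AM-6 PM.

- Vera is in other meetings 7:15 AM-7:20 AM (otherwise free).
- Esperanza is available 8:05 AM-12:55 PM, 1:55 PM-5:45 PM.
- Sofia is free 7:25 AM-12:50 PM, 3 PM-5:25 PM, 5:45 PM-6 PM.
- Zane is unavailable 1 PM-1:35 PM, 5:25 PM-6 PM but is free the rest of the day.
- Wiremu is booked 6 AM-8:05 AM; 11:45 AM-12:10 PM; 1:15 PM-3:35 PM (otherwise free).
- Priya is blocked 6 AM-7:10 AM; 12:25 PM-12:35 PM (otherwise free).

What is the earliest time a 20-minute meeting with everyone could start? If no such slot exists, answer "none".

Vera free: 06:00-07:15, 07:20-18:00 (invert busy blocks within the working day).
Esperanza free: 08:05-12:55, 13:55-17:45.
Sofia free: 07:25-12:50, 15:00-17:25, 17:45-18:00.
Zane free: 06:00-13:00, 13:35-17:25 (invert busy blocks within the working day).
Wiremu free: 08:05-11:45, 12:10-13:15, 15:35-18:00 (invert busy blocks within the working day).
Priya free: 07:10-12:25, 12:35-18:00 (invert busy blocks within the working day).
Vera ∩ Esperanza: 08:05-12:55, 13:55-17:45.
Vera ∩ Esperanza ∩ Sofia: 08:05-12:50, 15:00-17:25.
Vera ∩ Esperanza ∩ Sofia ∩ Zane: 08:05-12:50, 15:00-17:25.
Vera ∩ Esperanza ∩ Sofia ∩ Zane ∩ Wiremu: 08:05-11:45, 12:10-12:50, 15:35-17:25.
Vera ∩ Esperanza ∩ Sofia ∩ Zane ∩ Wiremu ∩ Priya: 08:05-11:45, 12:10-12:25, 12:35-12:50, 15:35-17:25.
The first common window of at least 20 minutes is 08:05-11:45, so the earliest start is 08:05.

08:05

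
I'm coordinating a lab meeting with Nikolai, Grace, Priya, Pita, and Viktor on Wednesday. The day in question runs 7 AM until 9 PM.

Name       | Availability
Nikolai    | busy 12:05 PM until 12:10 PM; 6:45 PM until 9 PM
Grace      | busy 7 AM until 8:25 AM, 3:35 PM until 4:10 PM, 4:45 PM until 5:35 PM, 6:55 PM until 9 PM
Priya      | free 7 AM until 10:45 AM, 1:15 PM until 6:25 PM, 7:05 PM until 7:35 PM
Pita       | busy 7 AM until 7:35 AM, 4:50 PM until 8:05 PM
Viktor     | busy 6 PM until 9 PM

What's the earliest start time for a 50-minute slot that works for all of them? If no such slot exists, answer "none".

Nikolai free: 07:00-12:05, 12:10-18:45 (invert busy blocks within the working day).
Grace free: 08:25-15:35, 16:10-16:45, 17:35-18:55 (invert busy blocks within the working day).
Priya free: 07:00-10:45, 13:15-18:25, 19:05-19:35.
Pita free: 07:35-16:50, 20:05-21:00 (invert busy blocks within the working day).
Viktor free: 07:00-18:00 (invert busy blocks within the working day).
Nikolai ∩ Grace: 08:25-12:05, 12:10-15:35, 16:10-16:45, 17:35-18:45.
Nikolai ∩ Grace ∩ Priya: 08:25-10:45, 13:15-15:35, 16:10-16:45, 17:35-18:25.
Nikolai ∩ Grace ∩ Priya ∩ Pita: 08:25-10:45, 13:15-15:35, 16:10-16:45.
Nikolai ∩ Grace ∩ Priya ∩ Pita ∩ Viktor: 08:25-10:45, 13:15-15:35, 16:10-16:45.
The first common window of at least 50 minutes is 08:25-10:45, so the earliest start is 08:25.

08:25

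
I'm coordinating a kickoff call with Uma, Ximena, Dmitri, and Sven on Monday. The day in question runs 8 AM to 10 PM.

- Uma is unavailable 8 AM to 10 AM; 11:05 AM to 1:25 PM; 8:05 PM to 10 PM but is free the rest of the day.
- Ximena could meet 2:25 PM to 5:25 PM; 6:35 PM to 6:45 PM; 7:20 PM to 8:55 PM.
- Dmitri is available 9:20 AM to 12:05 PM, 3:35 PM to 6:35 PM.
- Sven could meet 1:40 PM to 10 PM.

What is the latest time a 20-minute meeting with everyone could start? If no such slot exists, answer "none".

17:05

Uma free: 10:00-11:05, 13:25-20:05 (invert busy blocks within the working day).
Ximena free: 14:25-17:25, 18:35-18:45, 19:20-20:55.
Dmitri free: 09:20-12:05, 15:35-18:35.
Sven free: 13:40-22:00.
Uma ∩ Ximena: 14:25-17:25, 18:35-18:45, 19:20-20:05.
Uma ∩ Ximena ∩ Dmitri: 15:35-17:25.
Uma ∩ Ximena ∩ Dmitri ∩ Sven: 15:35-17:25.
The last common window of at least 20 minutes is 15:35-17:25; a 20-minute meeting can start as late as 17:05 and still end by 17:25.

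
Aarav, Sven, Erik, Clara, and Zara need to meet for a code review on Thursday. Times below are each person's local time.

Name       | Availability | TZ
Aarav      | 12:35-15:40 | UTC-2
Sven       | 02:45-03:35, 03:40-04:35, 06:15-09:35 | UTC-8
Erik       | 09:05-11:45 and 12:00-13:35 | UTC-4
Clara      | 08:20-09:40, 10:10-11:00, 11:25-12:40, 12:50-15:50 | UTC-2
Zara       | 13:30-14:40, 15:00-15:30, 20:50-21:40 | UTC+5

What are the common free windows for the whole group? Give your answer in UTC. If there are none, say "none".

Aarav in UTC: 14:35-17:40 (add 2h to convert from UTC-2).
Sven in UTC: 10:45-11:35, 11:40-12:35, 14:15-17:35 (add 8h to convert from UTC-8).
Erik in UTC: 13:05-15:45, 16:00-17:35 (add 4h to convert from UTC-4).
Clara in UTC: 10:20-11:40, 12:10-13:00, 13:25-14:40, 14:50-17:50 (add 2h to convert from UTC-2).
Zara in UTC: 08:30-09:40, 10:00-10:30, 15:50-16:40 (subtract 5h to convert from UTC+5).
Aarav ∩ Sven: 14:35-17:35.
Aarav ∩ Sven ∩ Erik: 14:35-15:45, 16:00-17:35.
Aarav ∩ Sven ∩ Erik ∩ Clara: 14:35-14:40, 14:50-15:45, 16:00-17:35.
Aarav ∩ Sven ∩ Erik ∩ Clara ∩ Zara: 16:00-16:40.

16:00-16:40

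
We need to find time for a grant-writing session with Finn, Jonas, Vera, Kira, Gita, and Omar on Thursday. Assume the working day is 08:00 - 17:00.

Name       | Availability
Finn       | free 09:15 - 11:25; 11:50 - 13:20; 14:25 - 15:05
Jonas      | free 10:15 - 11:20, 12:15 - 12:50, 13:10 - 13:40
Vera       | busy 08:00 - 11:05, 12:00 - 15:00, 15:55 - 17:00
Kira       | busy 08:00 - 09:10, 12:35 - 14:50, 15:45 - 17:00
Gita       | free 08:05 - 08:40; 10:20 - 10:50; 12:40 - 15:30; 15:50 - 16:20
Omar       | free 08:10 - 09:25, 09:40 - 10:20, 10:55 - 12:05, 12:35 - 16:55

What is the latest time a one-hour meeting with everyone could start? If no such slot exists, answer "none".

Finn free: 09:15-11:25, 11:50-13:20, 14:25-15:05.
Jonas free: 10:15-11:20, 12:15-12:50, 13:10-13:40.
Vera free: 11:05-12:00, 15:00-15:55 (invert busy blocks within the working day).
Kira free: 09:10-12:35, 14:50-15:45 (invert busy blocks within the working day).
Gita free: 08:05-08:40, 10:20-10:50, 12:40-15:30, 15:50-16:20.
Omar free: 08:10-09:25, 09:40-10:20, 10:55-12:05, 12:35-16:55.
Finn ∩ Jonas: 10:15-11:20, 12:15-12:50, 13:10-13:20.
Finn ∩ Jonas ∩ Vera: 11:05-11:20.
Finn ∩ Jonas ∩ Vera ∩ Kira: 11:05-11:20.
Finn ∩ Jonas ∩ Vera ∩ Kira ∩ Gita: ∅.
Finn ∩ Jonas ∩ Vera ∩ Kira ∩ Gita ∩ Omar: ∅.
There is no time when everyone is free.
No common window is at least 60 minutes long.

none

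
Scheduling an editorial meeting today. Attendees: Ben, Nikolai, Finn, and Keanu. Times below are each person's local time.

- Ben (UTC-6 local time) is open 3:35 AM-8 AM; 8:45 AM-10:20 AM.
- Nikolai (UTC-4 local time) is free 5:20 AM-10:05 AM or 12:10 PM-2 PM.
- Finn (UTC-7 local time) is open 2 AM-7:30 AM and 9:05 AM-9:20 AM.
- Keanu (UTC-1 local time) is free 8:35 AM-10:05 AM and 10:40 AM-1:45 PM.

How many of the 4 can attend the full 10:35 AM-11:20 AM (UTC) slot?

3

Ben in UTC: 09:35-14:00, 14:45-16:20 (add 6h to convert from UTC-6).
Nikolai in UTC: 09:20-14:05, 16:10-18:00 (add 4h to convert from UTC-4).
Finn in UTC: 09:00-14:30, 16:05-16:20 (add 7h to convert from UTC-7).
Keanu in UTC: 09:35-11:05, 11:40-14:45 (add 1h to convert from UTC-1).
Ben, Nikolai, and Finn can make the full 10:35-11:20 slot — that's 3.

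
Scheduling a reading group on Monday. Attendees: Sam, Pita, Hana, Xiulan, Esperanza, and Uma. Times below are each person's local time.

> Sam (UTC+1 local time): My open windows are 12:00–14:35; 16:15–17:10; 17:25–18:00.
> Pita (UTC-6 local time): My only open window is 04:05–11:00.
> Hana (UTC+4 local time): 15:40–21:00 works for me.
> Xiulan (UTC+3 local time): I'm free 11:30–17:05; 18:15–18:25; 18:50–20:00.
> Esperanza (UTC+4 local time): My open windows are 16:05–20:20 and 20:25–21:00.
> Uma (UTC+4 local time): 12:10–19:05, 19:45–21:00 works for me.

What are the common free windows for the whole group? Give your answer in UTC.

12:05-13:35, 15:50-16:10, 16:25-17:00

Sam in UTC: 11:00-13:35, 15:15-16:10, 16:25-17:00 (subtract 1h to convert from UTC+1).
Pita in UTC: 10:05-17:00 (add 6h to convert from UTC-6).
Hana in UTC: 11:40-17:00 (subtract 4h to convert from UTC+4).
Xiulan in UTC: 08:30-14:05, 15:15-15:25, 15:50-17:00 (subtract 3h to convert from UTC+3).
Esperanza in UTC: 12:05-16:20, 16:25-17:00 (subtract 4h to convert from UTC+4).
Uma in UTC: 08:10-15:05, 15:45-17:00 (subtract 4h to convert from UTC+4).
Sam ∩ Pita: 11:00-13:35, 15:15-16:10, 16:25-17:00.
Sam ∩ Pita ∩ Hana: 11:40-13:35, 15:15-16:10, 16:25-17:00.
Sam ∩ Pita ∩ Hana ∩ Xiulan: 11:40-13:35, 15:15-15:25, 15:50-16:10, 16:25-17:00.
Sam ∩ Pita ∩ Hana ∩ Xiulan ∩ Esperanza: 12:05-13:35, 15:15-15:25, 15:50-16:10, 16:25-17:00.
Sam ∩ Pita ∩ Hana ∩ Xiulan ∩ Esperanza ∩ Uma: 12:05-13:35, 15:50-16:10, 16:25-17:00.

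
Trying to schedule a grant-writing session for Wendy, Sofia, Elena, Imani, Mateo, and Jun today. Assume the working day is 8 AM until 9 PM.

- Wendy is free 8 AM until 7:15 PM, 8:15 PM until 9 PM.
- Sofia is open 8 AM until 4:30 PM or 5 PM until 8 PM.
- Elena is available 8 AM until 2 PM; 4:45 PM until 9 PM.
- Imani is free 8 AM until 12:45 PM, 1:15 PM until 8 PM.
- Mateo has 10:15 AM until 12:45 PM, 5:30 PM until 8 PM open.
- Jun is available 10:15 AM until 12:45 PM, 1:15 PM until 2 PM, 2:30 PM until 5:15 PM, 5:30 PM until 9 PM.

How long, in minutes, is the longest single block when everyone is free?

Wendy ∩ Sofia: 08:00-16:30, 17:00-19:15.
Wendy ∩ Sofia ∩ Elena: 08:00-14:00, 17:00-19:15.
Wendy ∩ Sofia ∩ Elena ∩ Imani: 08:00-12:45, 13:15-14:00, 17:00-19:15.
Wendy ∩ Sofia ∩ Elena ∩ Imani ∩ Mateo: 10:15-12:45, 17:30-19:15.
Wendy ∩ Sofia ∩ Elena ∩ Imani ∩ Mateo ∩ Jun: 10:15-12:45, 17:30-19:15.
The longest is 10:15-12:45 at 150 minutes.

150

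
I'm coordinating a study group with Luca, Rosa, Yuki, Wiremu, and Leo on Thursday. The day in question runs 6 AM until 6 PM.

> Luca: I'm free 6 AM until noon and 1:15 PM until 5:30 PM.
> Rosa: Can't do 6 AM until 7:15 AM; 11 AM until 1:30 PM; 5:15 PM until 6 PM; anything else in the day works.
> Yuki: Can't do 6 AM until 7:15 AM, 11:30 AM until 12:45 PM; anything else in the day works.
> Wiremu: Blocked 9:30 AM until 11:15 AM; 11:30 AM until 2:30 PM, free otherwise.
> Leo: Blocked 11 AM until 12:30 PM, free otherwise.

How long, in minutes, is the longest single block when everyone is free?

Luca free: 06:00-12:00, 13:15-17:30.
Rosa free: 07:15-11:00, 13:30-17:15 (invert busy blocks within the working day).
Yuki free: 07:15-11:30, 12:45-18:00 (invert busy blocks within the working day).
Wiremu free: 06:00-09:30, 11:15-11:30, 14:30-18:00 (invert busy blocks within the working day).
Leo free: 06:00-11:00, 12:30-18:00 (invert busy blocks within the working day).
Luca ∩ Rosa: 07:15-11:00, 13:30-17:15.
Luca ∩ Rosa ∩ Yuki: 07:15-11:00, 13:30-17:15.
Luca ∩ Rosa ∩ Yuki ∩ Wiremu: 07:15-09:30, 14:30-17:15.
Luca ∩ Rosa ∩ Yuki ∩ Wiremu ∩ Leo: 07:15-09:30, 14:30-17:15.
Those are the intersection windows.
The longest is 14:30-17:15 at 165 minutes.

165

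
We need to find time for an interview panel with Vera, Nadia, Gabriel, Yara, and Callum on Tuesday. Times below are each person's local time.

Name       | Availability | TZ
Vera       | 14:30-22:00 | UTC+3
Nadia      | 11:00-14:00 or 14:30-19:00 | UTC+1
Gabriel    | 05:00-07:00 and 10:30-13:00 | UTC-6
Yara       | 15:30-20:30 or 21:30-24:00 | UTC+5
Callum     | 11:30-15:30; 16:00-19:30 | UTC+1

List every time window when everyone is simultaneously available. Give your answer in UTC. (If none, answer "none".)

Vera in UTC: 11:30-19:00 (subtract 3h to convert from UTC+3).
Nadia in UTC: 10:00-13:00, 13:30-18:00 (subtract 1h to convert from UTC+1).
Gabriel in UTC: 11:00-13:00, 16:30-19:00 (add 6h to convert from UTC-6).
Yara in UTC: 10:30-15:30, 16:30-19:00 (subtract 5h to convert from UTC+5).
Callum in UTC: 10:30-14:30, 15:00-18:30 (subtract 1h to convert from UTC+1).
Vera ∩ Nadia: 11:30-13:00, 13:30-18:00.
Vera ∩ Nadia ∩ Gabriel: 11:30-13:00, 16:30-18:00.
Vera ∩ Nadia ∩ Gabriel ∩ Yara: 11:30-13:00, 16:30-18:00.
Vera ∩ Nadia ∩ Gabriel ∩ Yara ∩ Callum: 11:30-13:00, 16:30-18:00.

11:30-13:00, 16:30-18:00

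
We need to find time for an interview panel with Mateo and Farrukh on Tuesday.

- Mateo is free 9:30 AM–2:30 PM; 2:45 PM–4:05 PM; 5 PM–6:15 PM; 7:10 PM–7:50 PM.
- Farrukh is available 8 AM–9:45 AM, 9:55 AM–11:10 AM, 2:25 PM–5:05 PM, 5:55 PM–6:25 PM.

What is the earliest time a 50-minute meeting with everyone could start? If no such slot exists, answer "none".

09:55

Mateo ∩ Farrukh: 09:30-09:45, 09:55-11:10, 14:25-14:30, 14:45-16:05, 17:00-17:05, 17:55-18:15.
Those are the intersection windows.
The first common window of at least 50 minutes is 09:55-11:10, so the earliest start is 09:55.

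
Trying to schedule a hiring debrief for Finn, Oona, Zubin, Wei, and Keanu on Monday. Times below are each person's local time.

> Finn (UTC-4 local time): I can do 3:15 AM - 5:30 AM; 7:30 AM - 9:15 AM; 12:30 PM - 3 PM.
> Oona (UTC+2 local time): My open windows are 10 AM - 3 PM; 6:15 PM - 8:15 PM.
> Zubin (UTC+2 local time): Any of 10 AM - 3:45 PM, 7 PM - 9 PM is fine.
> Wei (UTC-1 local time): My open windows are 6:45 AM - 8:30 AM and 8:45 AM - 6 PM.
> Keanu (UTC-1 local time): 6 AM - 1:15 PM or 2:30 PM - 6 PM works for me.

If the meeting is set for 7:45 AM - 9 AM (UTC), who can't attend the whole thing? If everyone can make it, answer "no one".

Finn in UTC: 07:15-09:30, 11:30-13:15, 16:30-19:00 (add 4h to convert from UTC-4).
Oona in UTC: 08:00-13:00, 16:15-18:15 (subtract 2h to convert from UTC+2).
Zubin in UTC: 08:00-13:45, 17:00-19:00 (subtract 2h to convert from UTC+2).
Wei in UTC: 07:45-09:30, 09:45-19:00 (add 1h to convert from UTC-1).
Keanu in UTC: 07:00-14:15, 15:30-19:00 (add 1h to convert from UTC-1).
Finn: free for 07:45-09:00. Oona: not fully free for 07:45-09:00. Zubin: not fully free for 07:45-09:00. Wei: free for 07:45-09:00. Keanu: free for 07:45-09:00.

Oona, Zubin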